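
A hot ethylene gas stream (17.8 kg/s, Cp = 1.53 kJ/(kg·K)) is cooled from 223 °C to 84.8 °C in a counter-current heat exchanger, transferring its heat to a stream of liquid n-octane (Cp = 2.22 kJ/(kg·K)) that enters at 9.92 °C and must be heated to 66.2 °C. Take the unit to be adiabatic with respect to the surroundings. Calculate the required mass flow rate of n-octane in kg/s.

Heat released by hot stream: Q = 17.8 × 1.53 × (223 − 84.8) = 3763.7 kJ/s
Energy balance on cold side (adiabatic exchanger): Q = ṁ_c·Cp_c·(T_c,out − T_c,in)
ṁ_c = 3763.7 / [2.22 × (66.2 − 9.92)] = 30.124 kg/s

ṁ_c = 30.1 kg/s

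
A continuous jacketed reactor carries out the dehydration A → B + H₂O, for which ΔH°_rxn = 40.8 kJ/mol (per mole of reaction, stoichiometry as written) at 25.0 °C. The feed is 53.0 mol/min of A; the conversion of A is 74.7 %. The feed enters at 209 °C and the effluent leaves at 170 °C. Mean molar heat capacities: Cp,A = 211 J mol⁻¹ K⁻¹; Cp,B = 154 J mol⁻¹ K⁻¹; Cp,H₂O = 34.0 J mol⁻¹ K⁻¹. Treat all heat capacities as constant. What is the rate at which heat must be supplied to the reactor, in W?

Q_in = 17500 W

Extent of reaction ξ = 0.747 × 53.0 = 39.591 mol/min
Reaction term: ξ·ΔH°_rxn = 39.591 × 40.8 = 1615.3 kJ/min
Sensible, feed 209→25 °C: -2057.7 kJ/min
Outlet flows (mol/min): A 13.409, B 39.591, H₂O 39.591
Sensible, products 25→170 °C: 1489.5 kJ/min
Q = ΔH = 1047.1 kJ/min = 17.452 kW
Heat supplied = 17452 W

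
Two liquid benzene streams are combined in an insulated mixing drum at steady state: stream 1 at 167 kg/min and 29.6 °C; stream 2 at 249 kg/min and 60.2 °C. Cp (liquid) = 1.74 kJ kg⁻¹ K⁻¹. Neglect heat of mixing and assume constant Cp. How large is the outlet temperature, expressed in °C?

T_out = 47.9 °C

Adiabatic, steady state ⇒ Σ ṁᵢCp,ᵢ(T_out − Tᵢ) = 0
Σ ṁᵢCp,ᵢTᵢ = 167×1.74×29.6 + 249×1.74×60.2 = 34683
Σ ṁᵢCp,ᵢ = 167×1.74 + 249×1.74 = 723.84
T_out = 34683 / 723.84 = 47.916 °C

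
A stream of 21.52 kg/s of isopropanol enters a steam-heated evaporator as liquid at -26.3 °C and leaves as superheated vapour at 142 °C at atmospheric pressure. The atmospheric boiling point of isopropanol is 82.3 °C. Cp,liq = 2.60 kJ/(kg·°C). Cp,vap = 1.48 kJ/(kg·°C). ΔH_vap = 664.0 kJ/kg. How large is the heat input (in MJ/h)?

liquid -26.3→82.3 °C: 282.36 kJ/kg
vaporisation at 82.3 °C: 664 kJ/kg
vapour 82.3→142 °C: 88.356 kJ/kg
Δh = 282.36 + 664 + 88.356 = 1034.7 kJ/kg
Q = ṁ·Δh = 21.52 kg/s × 1034.7 kJ/kg = 22267 kJ/s
|Q| = 22267 kW = 80162 MJ/h

Q = 80200 MJ/h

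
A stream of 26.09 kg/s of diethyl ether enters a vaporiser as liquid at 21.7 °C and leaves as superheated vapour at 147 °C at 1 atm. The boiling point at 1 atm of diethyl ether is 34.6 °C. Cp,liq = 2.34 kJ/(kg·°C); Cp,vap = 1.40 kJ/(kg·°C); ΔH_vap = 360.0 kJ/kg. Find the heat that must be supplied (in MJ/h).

liquid 21.7→34.6 °C: 30.186 kJ/kg
vaporisation at 34.6 °C: 360 kJ/kg
vapour 34.6→147 °C: 157.36 kJ/kg
Δh = 30.186 + 360 + 157.36 = 547.55 kJ/kg
Q = ṁ·Δh = 26.09 kg/s × 547.55 kJ/kg = 14285 kJ/s
|Q| = 14285 kW = 51428 MJ/h

Q = 51400 MJ/h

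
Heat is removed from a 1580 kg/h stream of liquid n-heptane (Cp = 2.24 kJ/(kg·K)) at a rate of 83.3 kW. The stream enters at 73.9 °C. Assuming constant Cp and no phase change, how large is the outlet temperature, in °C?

T_out = -10.8 °C

Q = 83.3 kW = 299880 kJ/h
ΔT = Q/(ṁ·Cp) = 299880/(1580×2.24) = 84.731 K
T_out = 73.9 − 84.731 = -10.831 °C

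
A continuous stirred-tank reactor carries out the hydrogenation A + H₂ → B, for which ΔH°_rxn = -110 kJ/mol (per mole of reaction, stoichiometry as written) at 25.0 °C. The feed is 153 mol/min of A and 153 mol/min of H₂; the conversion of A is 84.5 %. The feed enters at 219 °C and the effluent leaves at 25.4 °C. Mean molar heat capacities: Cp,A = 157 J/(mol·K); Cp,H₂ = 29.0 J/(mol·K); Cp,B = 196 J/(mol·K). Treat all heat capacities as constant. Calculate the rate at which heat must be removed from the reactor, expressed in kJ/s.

Extent of reaction ξ = 0.845 × 153 = 129.28 mol/min
Reaction term: ξ·ΔH°_rxn = 129.28 × -110 = -14221 kJ/min
Sensible, feed 219→25 °C: -5520.9 kJ/min
Outlet flows (mol/min): A 23.715, H₂ 23.715, B 129.28
Sensible, products 25→25.4 °C: 11.9 kJ/min
Q = ΔH = -19730 kJ/min = -328.84 kW
Heat removed = 328.84 kJ/s

Q_out = 329 kJ/s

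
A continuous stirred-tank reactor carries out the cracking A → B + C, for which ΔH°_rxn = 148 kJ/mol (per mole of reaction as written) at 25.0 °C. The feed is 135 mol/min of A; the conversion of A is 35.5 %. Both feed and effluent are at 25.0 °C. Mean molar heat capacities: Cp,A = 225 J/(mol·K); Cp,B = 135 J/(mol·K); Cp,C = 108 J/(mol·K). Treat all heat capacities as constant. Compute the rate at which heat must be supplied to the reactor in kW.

Q_in = 118 kW

Extent of reaction ξ = 0.355 × 135 = 47.925 mol/min
Reaction term: ξ·ΔH°_rxn = 47.925 × 148 = 7092.9 kJ/min
Q = ΔH = 7092.9 kJ/min = 118.21 kW
Heat supplied = 118.21 kW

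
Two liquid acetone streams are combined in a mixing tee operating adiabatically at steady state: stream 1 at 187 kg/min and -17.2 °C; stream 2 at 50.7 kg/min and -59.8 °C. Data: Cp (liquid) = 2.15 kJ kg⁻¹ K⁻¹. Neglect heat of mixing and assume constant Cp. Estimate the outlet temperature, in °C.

T_out = -26.3 °C

No heat crosses the boundary, so H_out = H_in.
T_out = Σ ṁᵢCp,ᵢTᵢ / Σ ṁᵢCp,ᵢ
      = -13434 / 511.06 = -26.286 °C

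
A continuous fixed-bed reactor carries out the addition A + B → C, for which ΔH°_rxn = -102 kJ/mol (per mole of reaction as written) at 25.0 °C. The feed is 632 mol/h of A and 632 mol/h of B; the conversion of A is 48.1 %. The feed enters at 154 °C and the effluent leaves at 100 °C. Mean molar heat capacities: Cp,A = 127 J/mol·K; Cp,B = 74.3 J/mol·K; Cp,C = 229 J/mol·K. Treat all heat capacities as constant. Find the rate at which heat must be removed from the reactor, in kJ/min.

Q_out = 621 kJ/min

Extent of reaction ξ = 0.481 × 632 = 303.99 mol/h
Reaction term: ξ·ΔH°_rxn = 303.99 × -102 = -31007 kJ/h
Sensible, feed 154→25 °C: -16412 kJ/h
Outlet flows (mol/h): A 328.01, B 328.01, C 303.99
Sensible, products 25→100 °C: 10173 kJ/h
Q = ΔH = -37246 kJ/h = -10.346 kW
Heat removed = 620.76 kJ/min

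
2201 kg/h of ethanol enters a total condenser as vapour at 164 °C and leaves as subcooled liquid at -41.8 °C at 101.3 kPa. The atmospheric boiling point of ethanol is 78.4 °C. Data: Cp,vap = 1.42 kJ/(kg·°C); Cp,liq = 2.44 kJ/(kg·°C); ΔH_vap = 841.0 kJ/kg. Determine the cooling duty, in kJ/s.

vapour 164→78.4 °C: -121.55 kJ/kg
condensation at 78.4 °C: -841 kJ/kg
liquid 78.4→-41.8 °C: -293.29 kJ/kg
Δh = -121.55 + -841 + -293.29 = -1255.8 kJ/kg
Q = ṁ·Δh = 2201 kg/h × -1255.8 kJ/kg = -2.7641e+06 kJ/h
|Q| = 767.81 kW

Q_c = 768 kJ/s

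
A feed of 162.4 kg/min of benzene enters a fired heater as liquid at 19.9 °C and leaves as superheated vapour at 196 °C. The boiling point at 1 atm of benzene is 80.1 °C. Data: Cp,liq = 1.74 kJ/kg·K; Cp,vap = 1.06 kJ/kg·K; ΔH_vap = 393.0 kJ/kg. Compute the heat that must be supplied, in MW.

liquid 19.9→80.1 °C: 104.75 kJ/kg
vaporisation at 80.1 °C: 393 kJ/kg
vapour 80.1→196 °C: 122.85 kJ/kg
Δh = 104.75 + 393 + 122.85 = 620.6 kJ/kg
Q = ṁ·Δh = 162.4 kg/min × 620.6 kJ/kg = 100790 kJ/min
|Q| = 1679.8 kW = 1.6798 MW

Q = 1.68 MW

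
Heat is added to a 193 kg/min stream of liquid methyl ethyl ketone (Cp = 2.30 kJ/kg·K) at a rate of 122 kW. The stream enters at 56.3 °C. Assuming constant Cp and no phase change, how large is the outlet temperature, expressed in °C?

T_out = 72.8 °C

Q = 122 kW = 7320 kJ/min
ΔT = Q/(ṁ·Cp) = 7320/(193×2.30) = 16.49 K
T_out = 56.3 + 16.49 = 72.79 °C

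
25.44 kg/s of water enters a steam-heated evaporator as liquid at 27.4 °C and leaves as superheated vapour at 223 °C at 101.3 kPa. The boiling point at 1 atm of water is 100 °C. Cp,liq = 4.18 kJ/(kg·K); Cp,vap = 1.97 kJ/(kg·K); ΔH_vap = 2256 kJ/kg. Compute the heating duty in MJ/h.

liquid 27.4→100 °C: 303.47 kJ/kg
vaporisation at 100 °C: 2256 kJ/kg
vapour 100→223 °C: 242.31 kJ/kg
Δh = 303.47 + 2256 + 242.31 = 2801.8 kJ/kg
Q = ṁ·Δh = 25.44 kg/s × 2801.8 kJ/kg = 71277 kJ/s
|Q| = 71277 kW = 256600 MJ/h

Q = 257000 MJ/h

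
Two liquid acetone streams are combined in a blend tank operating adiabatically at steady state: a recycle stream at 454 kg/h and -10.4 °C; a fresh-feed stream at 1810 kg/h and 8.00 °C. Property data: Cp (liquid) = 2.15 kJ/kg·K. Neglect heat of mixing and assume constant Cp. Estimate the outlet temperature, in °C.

Adiabatic, steady state ⇒ Σ ṁᵢCp,ᵢ(T_out − Tᵢ) = 0
Σ ṁᵢCp,ᵢTᵢ = 454×2.15×-10.4 + 1810×2.15×8.00 = 20981
Σ ṁᵢCp,ᵢ = 454×2.15 + 1810×2.15 = 4867.6
T_out = 20981 / 4867.6 = 4.3102 °C

T_out = 4.31 °C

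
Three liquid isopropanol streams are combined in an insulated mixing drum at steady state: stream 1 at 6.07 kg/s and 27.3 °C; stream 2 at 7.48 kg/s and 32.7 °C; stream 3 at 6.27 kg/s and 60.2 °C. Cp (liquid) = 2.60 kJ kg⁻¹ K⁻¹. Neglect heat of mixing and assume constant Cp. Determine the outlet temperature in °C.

No heat crosses the boundary, so H_out = H_in.
Σ ṁᵢCp,ᵢTᵢ = 6.07×2.60×27.3 + 7.48×2.60×32.7 + 6.27×2.60×60.2 = 2048.2
Σ ṁᵢCp,ᵢ = 6.07×2.60 + 7.48×2.60 + 6.27×2.60 = 51.532
T_out = 2048.2 / 51.532 = 39.746 °C

T_out = 39.7 °C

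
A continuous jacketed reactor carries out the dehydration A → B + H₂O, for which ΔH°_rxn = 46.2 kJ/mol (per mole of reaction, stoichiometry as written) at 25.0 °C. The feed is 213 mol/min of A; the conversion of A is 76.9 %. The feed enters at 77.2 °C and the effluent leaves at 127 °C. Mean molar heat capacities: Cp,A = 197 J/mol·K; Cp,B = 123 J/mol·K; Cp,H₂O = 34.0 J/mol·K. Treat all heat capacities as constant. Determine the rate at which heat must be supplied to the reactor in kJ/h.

Extent of reaction ξ = 0.769 × 213 = 163.8 mol/min
Reaction term: ξ·ΔH°_rxn = 163.8 × 46.2 = 7567.4 kJ/min
Sensible, feed 77.2→25 °C: -2190.4 kJ/min
Outlet flows (mol/min): A 49.203, B 163.8, H₂O 163.8
Sensible, products 25→127 °C: 3611.7 kJ/min
Q = ΔH = 8988.8 kJ/min = 149.81 kW
Heat supplied = 539330 kJ/h

Q_in = 539000 kJ/h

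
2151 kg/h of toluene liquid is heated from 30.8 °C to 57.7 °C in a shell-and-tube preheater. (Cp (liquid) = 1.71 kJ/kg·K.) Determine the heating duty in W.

Q = ṁ·Cp·ΔT = 2151 × 1.71 × (57.7 − 30.8) = 98944 kJ/h
Converting: 98944 / 3600 s = 27.484 kW
Heating duty = 27484 W

Q = 27500 W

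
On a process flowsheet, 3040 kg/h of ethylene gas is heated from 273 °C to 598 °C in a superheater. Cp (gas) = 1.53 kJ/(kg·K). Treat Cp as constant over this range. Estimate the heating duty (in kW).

Q = 420 kW

Q = ṁ·Cp·ΔT = 3040 × 1.53 × (598 − 273) = 1.5116e+06 kJ/h
Converting: 1.5116e+06 / 3600 s = 419.9 kW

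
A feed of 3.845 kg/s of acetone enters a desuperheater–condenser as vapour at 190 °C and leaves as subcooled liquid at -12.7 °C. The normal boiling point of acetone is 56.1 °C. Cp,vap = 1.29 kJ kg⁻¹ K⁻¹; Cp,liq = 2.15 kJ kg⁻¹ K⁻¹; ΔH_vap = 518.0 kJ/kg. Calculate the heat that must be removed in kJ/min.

vapour 190→56.1 °C: -172.73 kJ/kg
condensation at 56.1 °C: -518 kJ/kg
liquid 56.1→-12.7 °C: -147.92 kJ/kg
Δh = -172.73 + -518 + -147.92 = -838.65 kJ/kg
Q = ṁ·Δh = 3.845 kg/s × -838.65 kJ/kg = -3224.6 kJ/s
|Q| = 3224.6 kW = 193480 kJ/min

Q_c = 193000 kJ/min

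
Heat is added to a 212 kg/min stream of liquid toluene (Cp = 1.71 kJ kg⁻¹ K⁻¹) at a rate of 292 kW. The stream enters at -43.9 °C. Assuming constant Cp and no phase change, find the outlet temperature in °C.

Q = 292 kW = 17520 kJ/min
ΔT = Q/(ṁ·Cp) = 17520/(212×1.71) = 48.328 K
T_out = -43.9 + 48.328 = 4.4284 °C

T_out = 4.43 °C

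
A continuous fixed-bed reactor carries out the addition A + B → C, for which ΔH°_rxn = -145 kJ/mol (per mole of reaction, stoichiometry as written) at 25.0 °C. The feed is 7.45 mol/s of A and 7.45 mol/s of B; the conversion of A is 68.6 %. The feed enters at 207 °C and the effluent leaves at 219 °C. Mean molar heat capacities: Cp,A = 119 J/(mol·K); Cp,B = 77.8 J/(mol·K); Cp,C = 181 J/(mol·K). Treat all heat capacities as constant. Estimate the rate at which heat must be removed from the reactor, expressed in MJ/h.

Extent of reaction ξ = 0.686 × 7.45 = 5.1107 mol/s
Reaction term: ξ·ΔH°_rxn = 5.1107 × -145 = -741.05 kJ/s
Sensible, feed 207→25 °C: -266.84 kJ/s
Outlet flows (mol/s): A 2.3393, B 2.3393, C 5.1107
Sensible, products 25→219 °C: 268.77 kJ/s
Q = ΔH = -739.12 kJ/s = -739.12 kW
Heat removed = 2660.8 MJ/h

Q_out = 2660 MJ/h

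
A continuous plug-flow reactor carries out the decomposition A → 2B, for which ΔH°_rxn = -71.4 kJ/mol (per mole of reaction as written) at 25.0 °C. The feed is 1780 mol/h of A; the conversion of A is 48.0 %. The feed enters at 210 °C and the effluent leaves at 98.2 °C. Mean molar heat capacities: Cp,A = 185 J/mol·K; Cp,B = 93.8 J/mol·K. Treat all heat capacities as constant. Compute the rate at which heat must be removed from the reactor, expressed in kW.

Q_out = 27.1 kW

Extent of reaction ξ = 0.480 × 1780 = 854.4 mol/h
Reaction term: ξ·ΔH°_rxn = 854.4 × -71.4 = -61004 kJ/h
Sensible, feed 210→25 °C: -60920 kJ/h
Outlet flows (mol/h): A 925.6, B 1708.8
Sensible, products 25→98.2 °C: 24267 kJ/h
Q = ΔH = -97657 kJ/h = -27.127 kW
Heat removed = 27.127 kW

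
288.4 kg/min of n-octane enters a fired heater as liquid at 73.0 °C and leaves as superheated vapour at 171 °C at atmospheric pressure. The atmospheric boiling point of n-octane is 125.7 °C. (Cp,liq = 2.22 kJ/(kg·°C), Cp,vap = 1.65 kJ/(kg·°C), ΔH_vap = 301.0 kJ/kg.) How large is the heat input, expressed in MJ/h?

Q = 8530 MJ/h

liquid 73.0→125.7 °C: 116.99 kJ/kg
vaporisation at 125.7 °C: 301 kJ/kg
vapour 125.7→171 °C: 74.745 kJ/kg
Δh = 116.99 + 301 + 74.745 = 492.74 kJ/kg
Q = ṁ·Δh = 288.4 kg/min × 492.74 kJ/kg = 142110 kJ/min
|Q| = 2368.4 kW = 8526.4 MJ/h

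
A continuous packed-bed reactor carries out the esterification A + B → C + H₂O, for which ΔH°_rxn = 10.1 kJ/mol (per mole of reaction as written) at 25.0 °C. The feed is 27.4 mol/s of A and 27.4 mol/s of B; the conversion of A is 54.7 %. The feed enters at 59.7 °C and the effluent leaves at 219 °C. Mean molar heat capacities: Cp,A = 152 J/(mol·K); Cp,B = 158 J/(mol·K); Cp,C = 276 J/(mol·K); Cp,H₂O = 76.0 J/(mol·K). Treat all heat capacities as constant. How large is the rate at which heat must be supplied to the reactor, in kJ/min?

Extent of reaction ξ = 0.547 × 27.4 = 14.988 mol/s
Reaction term: ξ·ΔH°_rxn = 14.988 × 10.1 = 151.38 kJ/s
Sensible, feed 59.7→25 °C: -294.74 kJ/s
Outlet flows (mol/s): A 12.412, B 12.412, C 14.988, H₂O 14.988
Sensible, products 25→219 °C: 1770 kJ/s
Q = ΔH = 1626.6 kJ/s = 1626.6 kW
Heat supplied = 97595 kJ/min

Q_in = 97600 kJ/min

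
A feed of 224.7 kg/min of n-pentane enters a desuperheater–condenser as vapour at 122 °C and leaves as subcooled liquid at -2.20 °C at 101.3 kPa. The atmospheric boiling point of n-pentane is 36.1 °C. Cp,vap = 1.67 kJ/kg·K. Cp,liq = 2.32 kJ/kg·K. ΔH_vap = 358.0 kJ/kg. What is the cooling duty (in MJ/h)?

Q_c = 7960 MJ/h

vapour 122→36.1 °C: -143.45 kJ/kg
condensation at 36.1 °C: -358 kJ/kg
liquid 36.1→-2.20 °C: -88.856 kJ/kg
Δh = -143.45 + -358 + -88.856 = -590.31 kJ/kg
Q = ṁ·Δh = 224.7 kg/min × -590.31 kJ/kg = -132640 kJ/min
|Q| = 2210.7 kW = 7958.5 MJ/h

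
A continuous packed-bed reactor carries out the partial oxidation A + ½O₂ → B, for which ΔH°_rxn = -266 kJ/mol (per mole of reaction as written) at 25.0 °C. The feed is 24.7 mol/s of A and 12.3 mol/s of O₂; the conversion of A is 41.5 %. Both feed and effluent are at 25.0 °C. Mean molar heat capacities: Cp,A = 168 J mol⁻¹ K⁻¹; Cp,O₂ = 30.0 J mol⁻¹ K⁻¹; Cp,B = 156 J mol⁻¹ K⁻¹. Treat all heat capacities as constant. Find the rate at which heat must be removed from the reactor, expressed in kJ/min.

Extent of reaction ξ = 0.415 × 24.7 = 10.25 mol/s
Reaction term: ξ·ΔH°_rxn = 10.25 × -266 = -2726.6 kJ/s
Q = ΔH = -2726.6 kJ/s = -2726.6 kW
Heat removed = 163600 kJ/min

Q_out = 164000 kJ/min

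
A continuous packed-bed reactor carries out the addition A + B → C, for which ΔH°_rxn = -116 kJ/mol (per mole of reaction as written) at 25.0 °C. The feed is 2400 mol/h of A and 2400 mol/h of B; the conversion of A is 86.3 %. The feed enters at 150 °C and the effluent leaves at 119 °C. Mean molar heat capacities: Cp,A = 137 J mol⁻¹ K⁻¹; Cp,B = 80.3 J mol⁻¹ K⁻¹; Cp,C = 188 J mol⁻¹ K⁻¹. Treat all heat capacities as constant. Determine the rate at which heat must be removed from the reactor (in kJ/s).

Extent of reaction ξ = 0.863 × 2400 = 2071.2 mol/h
Reaction term: ξ·ΔH°_rxn = 2071.2 × -116 = -240260 kJ/h
Sensible, feed 150→25 °C: -65190 kJ/h
Outlet flows (mol/h): A 328.8, B 328.8, C 2071.2
Sensible, products 25→119 °C: 43318 kJ/h
Q = ΔH = -262130 kJ/h = -72.814 kW
Heat removed = 72.814 kJ/s

Q_out = 72.8 kJ/s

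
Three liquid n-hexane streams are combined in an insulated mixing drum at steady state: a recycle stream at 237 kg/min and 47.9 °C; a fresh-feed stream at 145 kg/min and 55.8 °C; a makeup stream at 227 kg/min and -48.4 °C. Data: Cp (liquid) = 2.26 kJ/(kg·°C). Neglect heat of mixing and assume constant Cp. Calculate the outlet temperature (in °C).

Energy balance with Q = 0: Σ ṁᵢCp,ᵢ(T_out − Tᵢ) = 0
Σ ṁᵢCp,ᵢTᵢ = 237×2.26×47.9 + 145×2.26×55.8 + 227×2.26×-48.4 = 19112
Σ ṁᵢCp,ᵢ = 237×2.26 + 145×2.26 + 227×2.26 = 1376.3
T_out = 19112 / 1376.3 = 13.886 °C

T_out = 13.9 °C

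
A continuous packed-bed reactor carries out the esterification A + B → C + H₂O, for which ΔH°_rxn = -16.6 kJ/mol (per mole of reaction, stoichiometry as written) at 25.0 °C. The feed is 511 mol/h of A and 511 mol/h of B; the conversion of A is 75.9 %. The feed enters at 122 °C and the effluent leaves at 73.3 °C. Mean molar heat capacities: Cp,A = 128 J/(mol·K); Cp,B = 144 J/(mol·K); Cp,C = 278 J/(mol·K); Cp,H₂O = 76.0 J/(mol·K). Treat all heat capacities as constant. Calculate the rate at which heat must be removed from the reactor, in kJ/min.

Q_out = 195 kJ/min

Extent of reaction ξ = 0.759 × 511 = 387.85 mol/h
Reaction term: ξ·ΔH°_rxn = 387.85 × -16.6 = -6438.3 kJ/h
Sensible, feed 122→25 °C: -13482 kJ/h
Outlet flows (mol/h): A 123.15, B 123.15, C 387.85, H₂O 387.85
Sensible, products 25→73.3 °C: 8249.4 kJ/h
Q = ΔH = -11671 kJ/h = -3.242 kW
Heat removed = 194.52 kJ/min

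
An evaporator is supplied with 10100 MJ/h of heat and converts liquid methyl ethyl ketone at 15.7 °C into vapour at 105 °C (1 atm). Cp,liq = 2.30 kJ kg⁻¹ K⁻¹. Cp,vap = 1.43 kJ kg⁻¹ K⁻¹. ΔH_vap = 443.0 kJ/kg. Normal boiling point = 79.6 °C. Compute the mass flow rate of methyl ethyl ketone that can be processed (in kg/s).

Δh = 2.30×(79.6−15.7) + 443.0 + 1.43×(105−79.6) = 626.29 kJ/kg
Q = 10100 MJ/h = 2805.6 kJ/s = 2805.6 kJ/s
ṁ = Q/Δh = 2805.6 / 626.29 = 4.4796 kg/s

ṁ = 4.48 kg/s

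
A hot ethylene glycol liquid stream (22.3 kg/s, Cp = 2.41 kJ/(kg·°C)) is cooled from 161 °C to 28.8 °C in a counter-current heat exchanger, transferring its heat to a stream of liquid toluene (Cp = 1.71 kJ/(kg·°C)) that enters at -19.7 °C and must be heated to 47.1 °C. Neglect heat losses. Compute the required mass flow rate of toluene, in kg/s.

Heat released by hot stream: Q = 22.3 × 2.41 × (161 − 28.8) = 7104.8 kJ/s
Energy balance on cold side (adiabatic exchanger): Q = ṁ_c·Cp_c·(T_c,out − T_c,in)
ṁ_c = 7104.8 / [1.71 × (47.1 − -19.7)] = 62.199 kg/s

ṁ_c = 62.2 kg/s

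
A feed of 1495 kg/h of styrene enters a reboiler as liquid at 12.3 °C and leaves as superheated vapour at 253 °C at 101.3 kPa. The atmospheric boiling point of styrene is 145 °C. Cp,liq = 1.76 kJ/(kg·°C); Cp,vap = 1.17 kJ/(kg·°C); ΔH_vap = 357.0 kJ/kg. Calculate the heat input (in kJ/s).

liquid 12.3→145 °C: 233.55 kJ/kg
vaporisation at 145 °C: 357 kJ/kg
vapour 145→253 °C: 126.36 kJ/kg
Δh = 233.55 + 357 + 126.36 = 716.91 kJ/kg
Q = ṁ·Δh = 1495 kg/h × 716.91 kJ/kg = 1.0718e+06 kJ/h
|Q| = 297.72 kW

Q = 298 kJ/s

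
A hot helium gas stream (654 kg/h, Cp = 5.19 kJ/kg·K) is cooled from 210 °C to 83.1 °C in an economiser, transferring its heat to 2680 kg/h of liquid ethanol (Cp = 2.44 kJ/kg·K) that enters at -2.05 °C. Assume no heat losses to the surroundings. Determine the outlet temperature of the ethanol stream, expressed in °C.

T_c,out = 63.8 °C

Heat released by hot stream: Q = 654 × 5.19 × (210 − 83.1) = 430730 kJ/h
Energy balance on cold side (adiabatic exchanger): Q = ṁ_c·Cp_c·(T_c,out − T_c,in)
T_c,out = -2.05 + 430730/(2680 × 2.44) = 63.819 °C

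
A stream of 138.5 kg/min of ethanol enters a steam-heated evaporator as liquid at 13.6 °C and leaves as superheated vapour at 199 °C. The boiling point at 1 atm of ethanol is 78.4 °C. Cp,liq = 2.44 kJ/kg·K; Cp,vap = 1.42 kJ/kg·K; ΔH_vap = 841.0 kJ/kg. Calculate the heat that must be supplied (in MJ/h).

liquid 13.6→78.4 °C: 158.11 kJ/kg
vaporisation at 78.4 °C: 841 kJ/kg
vapour 78.4→199 °C: 171.25 kJ/kg
Δh = 158.11 + 841 + 171.25 = 1170.4 kJ/kg
Q = ṁ·Δh = 138.5 kg/min × 1170.4 kJ/kg = 162100 kJ/min
|Q| = 2701.6 kW = 9725.7 MJ/h

Q = 9730 MJ/h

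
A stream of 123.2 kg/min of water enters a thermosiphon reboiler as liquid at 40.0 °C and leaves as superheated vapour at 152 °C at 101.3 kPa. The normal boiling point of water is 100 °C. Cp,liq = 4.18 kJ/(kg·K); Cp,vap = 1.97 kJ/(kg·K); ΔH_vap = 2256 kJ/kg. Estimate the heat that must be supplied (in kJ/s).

Q = 5360 kJ/s

liquid 40.0→100 °C: 250.8 kJ/kg
vaporisation at 100 °C: 2256 kJ/kg
vapour 100→152 °C: 102.44 kJ/kg
Δh = 250.8 + 2256 + 102.44 = 2609.2 kJ/kg
Q = ṁ·Δh = 123.2 kg/min × 2609.2 kJ/kg = 321460 kJ/min
|Q| = 5357.6 kW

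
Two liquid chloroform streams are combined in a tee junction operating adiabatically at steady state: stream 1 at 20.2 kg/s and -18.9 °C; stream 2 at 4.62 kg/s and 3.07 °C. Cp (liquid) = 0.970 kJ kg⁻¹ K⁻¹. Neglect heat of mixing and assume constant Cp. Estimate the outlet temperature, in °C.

No heat crosses the boundary, so H_out = H_in.
Σ ṁᵢCp,ᵢTᵢ = 20.2×0.970×-18.9 + 4.62×0.970×3.07 = -356.57
Σ ṁᵢCp,ᵢ = 20.2×0.970 + 4.62×0.970 = 24.075
T_out = -356.57 / 24.075 = -14.81 °C

T_out = -14.8 °C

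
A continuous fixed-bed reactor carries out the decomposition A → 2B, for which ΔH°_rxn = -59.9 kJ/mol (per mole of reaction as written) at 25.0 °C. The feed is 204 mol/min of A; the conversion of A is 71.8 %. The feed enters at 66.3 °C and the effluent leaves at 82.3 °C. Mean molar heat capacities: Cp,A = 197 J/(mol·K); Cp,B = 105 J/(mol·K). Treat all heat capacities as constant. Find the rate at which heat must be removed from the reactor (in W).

Extent of reaction ξ = 0.718 × 204 = 146.47 mol/min
Reaction term: ξ·ΔH°_rxn = 146.47 × -59.9 = -8773.7 kJ/min
Sensible, feed 66.3→25 °C: -1659.8 kJ/min
Outlet flows (mol/min): A 57.528, B 292.94
Sensible, products 25→82.3 °C: 2411.9 kJ/min
Q = ΔH = -8021.6 kJ/min = -133.69 kW
Heat removed = 133690 W

Q_out = 134000 W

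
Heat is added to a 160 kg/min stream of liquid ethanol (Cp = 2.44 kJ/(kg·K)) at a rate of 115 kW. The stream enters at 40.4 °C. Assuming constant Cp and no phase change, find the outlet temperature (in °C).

Q = 115 kW = 6900 kJ/min
ΔT = Q/(ṁ·Cp) = 6900/(160×2.44) = 17.674 K
T_out = 40.4 + 17.674 = 58.074 °C

T_out = 58.1 °C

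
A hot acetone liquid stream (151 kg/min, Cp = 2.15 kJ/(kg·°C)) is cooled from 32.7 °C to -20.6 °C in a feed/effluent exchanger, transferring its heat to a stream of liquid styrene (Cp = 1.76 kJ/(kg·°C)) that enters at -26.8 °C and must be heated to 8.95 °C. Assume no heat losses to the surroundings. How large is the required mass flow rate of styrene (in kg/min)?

Heat released by hot stream: Q = 151 × 2.15 × (32.7 − -20.6) = 17304 kJ/min
Energy balance on cold side (adiabatic exchanger): Q = ṁ_c·Cp_c·(T_c,out − T_c,in)
ṁ_c = 17304 / [1.76 × (8.95 − -26.8)] = 275.01 kg/min

ṁ_c = 275 kg/min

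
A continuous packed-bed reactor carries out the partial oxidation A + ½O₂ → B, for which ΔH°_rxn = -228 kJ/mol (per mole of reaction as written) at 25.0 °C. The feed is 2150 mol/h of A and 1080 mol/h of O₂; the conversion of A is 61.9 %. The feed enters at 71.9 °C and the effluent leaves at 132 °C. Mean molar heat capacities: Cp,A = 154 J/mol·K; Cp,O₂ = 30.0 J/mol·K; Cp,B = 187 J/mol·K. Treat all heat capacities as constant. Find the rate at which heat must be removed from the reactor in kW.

Q_out = 77.5 kW

Extent of reaction ξ = 0.619 × 2150 = 1330.8 mol/h
Reaction term: ξ·ΔH°_rxn = 1330.8 × -228 = -303430 kJ/h
Sensible, feed 71.9→25 °C: -17048 kJ/h
Outlet flows (mol/h): A 819.15, O₂ 414.58, B 1330.8
Sensible, products 25→132 °C: 41458 kJ/h
Q = ΔH = -279020 kJ/h = -77.507 kW
Heat removed = 77.507 kW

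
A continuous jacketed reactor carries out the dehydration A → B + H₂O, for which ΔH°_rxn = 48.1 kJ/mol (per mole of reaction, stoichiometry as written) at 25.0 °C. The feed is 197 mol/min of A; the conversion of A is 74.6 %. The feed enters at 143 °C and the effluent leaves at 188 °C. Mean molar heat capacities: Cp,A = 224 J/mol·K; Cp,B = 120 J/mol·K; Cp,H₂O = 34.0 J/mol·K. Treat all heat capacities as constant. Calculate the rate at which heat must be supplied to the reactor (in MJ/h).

Extent of reaction ξ = 0.746 × 197 = 146.96 mol/min
Reaction term: ξ·ΔH°_rxn = 146.96 × 48.1 = 7068.9 kJ/min
Sensible, feed 143→25 °C: -5207.1 kJ/min
Outlet flows (mol/min): A 50.038, B 146.96, H₂O 146.96
Sensible, products 25→188 °C: 5516 kJ/min
Q = ΔH = 7377.8 kJ/min = 122.96 kW
Heat supplied = 442.67 MJ/h

Q_in = 443 MJ/h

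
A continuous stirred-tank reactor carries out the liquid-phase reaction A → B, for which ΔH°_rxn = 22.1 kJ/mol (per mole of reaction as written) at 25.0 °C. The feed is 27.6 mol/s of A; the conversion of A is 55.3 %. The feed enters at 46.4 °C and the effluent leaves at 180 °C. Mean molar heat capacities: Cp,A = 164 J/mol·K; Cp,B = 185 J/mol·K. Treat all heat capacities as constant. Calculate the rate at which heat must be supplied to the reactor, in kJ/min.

Q_in = 59500 kJ/min

Extent of reaction ξ = 0.553 × 27.6 = 15.263 mol/s
Reaction term: ξ·ΔH°_rxn = 15.263 × 22.1 = 337.31 kJ/s
Sensible, feed 46.4→25 °C: -96.865 kJ/s
Outlet flows (mol/s): A 12.337, B 15.263
Sensible, products 25→180 °C: 751.27 kJ/s
Q = ΔH = 991.72 kJ/s = 991.72 kW
Heat supplied = 59503 kJ/min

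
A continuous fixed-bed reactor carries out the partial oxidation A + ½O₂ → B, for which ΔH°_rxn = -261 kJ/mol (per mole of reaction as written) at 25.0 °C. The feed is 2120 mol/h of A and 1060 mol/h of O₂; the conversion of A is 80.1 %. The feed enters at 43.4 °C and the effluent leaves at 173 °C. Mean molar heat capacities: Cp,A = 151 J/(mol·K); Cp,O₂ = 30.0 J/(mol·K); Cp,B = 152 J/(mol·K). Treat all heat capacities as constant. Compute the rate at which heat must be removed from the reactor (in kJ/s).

Q_out = 111 kJ/s

Extent of reaction ξ = 0.801 × 2120 = 1698.1 mol/h
Reaction term: ξ·ΔH°_rxn = 1698.1 × -261 = -443210 kJ/h
Sensible, feed 43.4→25 °C: -6475.3 kJ/h
Outlet flows (mol/h): A 421.88, O₂ 210.94, B 1698.1
Sensible, products 25→173 °C: 48566 kJ/h
Q = ΔH = -401120 kJ/h = -111.42 kW
Heat removed = 111.42 kJ/s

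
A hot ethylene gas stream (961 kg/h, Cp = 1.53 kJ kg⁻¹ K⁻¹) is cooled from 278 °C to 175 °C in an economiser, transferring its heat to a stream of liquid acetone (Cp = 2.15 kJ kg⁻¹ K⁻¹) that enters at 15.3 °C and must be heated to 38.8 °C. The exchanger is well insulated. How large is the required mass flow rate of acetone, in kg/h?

ṁ_c = 3000 kg/h

Heat released by hot stream: Q = 961 × 1.53 × (278 − 175) = 151440 kJ/h
Energy balance on cold side (adiabatic exchanger): Q = ṁ_c·Cp_c·(T_c,out − T_c,in)
ṁ_c = 151440 / [2.15 × (38.8 − 15.3)] = 2997.4 kg/h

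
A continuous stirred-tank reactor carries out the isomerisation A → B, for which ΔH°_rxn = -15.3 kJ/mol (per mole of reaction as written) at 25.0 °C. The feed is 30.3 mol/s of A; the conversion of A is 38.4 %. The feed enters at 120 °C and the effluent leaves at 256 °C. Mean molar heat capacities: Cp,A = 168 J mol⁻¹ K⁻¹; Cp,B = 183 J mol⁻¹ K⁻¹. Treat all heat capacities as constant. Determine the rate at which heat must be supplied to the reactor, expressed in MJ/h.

Extent of reaction ξ = 0.384 × 30.3 = 11.635 mol/s
Reaction term: ξ·ΔH°_rxn = 11.635 × -15.3 = -178.02 kJ/s
Sensible, feed 120→25 °C: -483.59 kJ/s
Outlet flows (mol/s): A 18.665, B 11.635
Sensible, products 25→256 °C: 1216.2 kJ/s
Q = ΔH = 554.59 kJ/s = 554.59 kW
Heat supplied = 1996.5 MJ/h

Q_in = 2000 MJ/h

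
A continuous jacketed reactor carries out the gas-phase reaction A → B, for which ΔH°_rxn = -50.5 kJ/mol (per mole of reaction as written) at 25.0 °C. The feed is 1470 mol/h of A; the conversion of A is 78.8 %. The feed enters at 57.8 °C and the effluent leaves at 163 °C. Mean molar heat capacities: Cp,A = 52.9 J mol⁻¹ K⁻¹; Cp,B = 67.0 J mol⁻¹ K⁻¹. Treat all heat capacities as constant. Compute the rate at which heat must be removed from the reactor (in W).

Extent of reaction ξ = 0.788 × 1470 = 1158.4 mol/h
Reaction term: ξ·ΔH°_rxn = 1158.4 × -50.5 = -58497 kJ/h
Sensible, feed 57.8→25 °C: -2550.6 kJ/h
Outlet flows (mol/h): A 311.64, B 1158.4
Sensible, products 25→163 °C: 12985 kJ/h
Q = ΔH = -48063 kJ/h = -13.351 kW
Heat removed = 13351 W

Q_out = 13400 W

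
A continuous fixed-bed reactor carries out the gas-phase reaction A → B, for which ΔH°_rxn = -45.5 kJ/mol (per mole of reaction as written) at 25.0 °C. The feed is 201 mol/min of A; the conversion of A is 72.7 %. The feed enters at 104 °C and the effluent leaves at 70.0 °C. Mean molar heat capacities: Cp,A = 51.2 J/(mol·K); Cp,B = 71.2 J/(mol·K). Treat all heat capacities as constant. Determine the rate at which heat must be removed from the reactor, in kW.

Q_out = 114 kW

Extent of reaction ξ = 0.727 × 201 = 146.13 mol/min
Reaction term: ξ·ΔH°_rxn = 146.13 × -45.5 = -6648.8 kJ/min
Sensible, feed 104→25 °C: -813 kJ/min
Outlet flows (mol/min): A 54.873, B 146.13
Sensible, products 25→70.0 °C: 594.62 kJ/min
Q = ΔH = -6867.2 kJ/min = -114.45 kW
Heat removed = 114.45 kW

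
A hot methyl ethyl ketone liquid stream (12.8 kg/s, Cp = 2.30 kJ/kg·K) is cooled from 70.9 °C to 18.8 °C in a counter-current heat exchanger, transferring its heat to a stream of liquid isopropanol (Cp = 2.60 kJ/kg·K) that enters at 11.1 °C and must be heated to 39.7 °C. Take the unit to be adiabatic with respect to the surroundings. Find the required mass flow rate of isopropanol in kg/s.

ṁ_c = 20.6 kg/s

Heat released by hot stream: Q = 12.8 × 2.30 × (70.9 − 18.8) = 1533.8 kJ/s
Energy balance on cold side (adiabatic exchanger): Q = ṁ_c·Cp_c·(T_c,out − T_c,in)
ṁ_c = 1533.8 / [2.60 × (39.7 − 11.1)] = 20.627 kg/s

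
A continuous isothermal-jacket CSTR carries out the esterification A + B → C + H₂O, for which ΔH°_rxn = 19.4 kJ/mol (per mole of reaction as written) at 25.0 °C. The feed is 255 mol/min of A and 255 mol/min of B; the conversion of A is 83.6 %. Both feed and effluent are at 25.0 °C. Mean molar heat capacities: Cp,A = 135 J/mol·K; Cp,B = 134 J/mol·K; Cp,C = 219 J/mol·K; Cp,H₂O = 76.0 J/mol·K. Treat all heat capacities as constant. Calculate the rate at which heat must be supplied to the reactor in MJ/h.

Q_in = 248 MJ/h

Extent of reaction ξ = 0.836 × 255 = 213.18 mol/min
Reaction term: ξ·ΔH°_rxn = 213.18 × 19.4 = 4135.7 kJ/min
Q = ΔH = 4135.7 kJ/min = 68.928 kW
Heat supplied = 248.14 MJ/h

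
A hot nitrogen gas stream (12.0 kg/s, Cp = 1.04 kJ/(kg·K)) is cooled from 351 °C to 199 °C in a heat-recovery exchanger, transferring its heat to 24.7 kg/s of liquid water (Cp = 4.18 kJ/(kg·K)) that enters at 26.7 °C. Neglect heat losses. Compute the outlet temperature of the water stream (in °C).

Heat released by hot stream: Q = 12.0 × 1.04 × (351 − 199) = 1897 kJ/s
Energy balance on cold side (adiabatic exchanger): Q = ṁ_c·Cp_c·(T_c,out − T_c,in)
T_c,out = 26.7 + 1897/(24.7 × 4.18) = 45.073 °C

T_c,out = 45.1 °C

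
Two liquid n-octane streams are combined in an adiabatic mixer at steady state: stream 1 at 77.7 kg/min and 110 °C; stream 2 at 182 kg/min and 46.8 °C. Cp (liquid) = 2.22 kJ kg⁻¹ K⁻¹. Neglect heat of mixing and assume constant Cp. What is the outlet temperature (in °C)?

No heat crosses the boundary, so H_out = H_in.
T_out = Σ ṁᵢCp,ᵢTᵢ / Σ ṁᵢCp,ᵢ
      = 37883 / 576.53 = 65.709 °C

T_out = 65.7 °C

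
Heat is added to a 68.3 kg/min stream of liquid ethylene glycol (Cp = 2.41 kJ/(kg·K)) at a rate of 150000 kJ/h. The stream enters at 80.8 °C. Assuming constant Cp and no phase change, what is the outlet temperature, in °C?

Q = 150000 kJ/h = 2500 kJ/min
ΔT = Q/(ṁ·Cp) = 2500/(68.3×2.41) = 15.188 K
T_out = 80.8 + 15.188 = 95.988 °C

T_out = 96.0 °C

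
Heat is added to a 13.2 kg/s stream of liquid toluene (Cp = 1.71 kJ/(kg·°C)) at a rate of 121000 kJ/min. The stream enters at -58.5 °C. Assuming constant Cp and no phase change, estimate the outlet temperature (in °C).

T_out = 30.8 °C

Q = 121000 kJ/min = 2016.7 kJ/s
ΔT = Q/(ṁ·Cp) = 2016.7/(13.2×1.71) = 89.344 K
T_out = -58.5 + 89.344 = 30.844 °C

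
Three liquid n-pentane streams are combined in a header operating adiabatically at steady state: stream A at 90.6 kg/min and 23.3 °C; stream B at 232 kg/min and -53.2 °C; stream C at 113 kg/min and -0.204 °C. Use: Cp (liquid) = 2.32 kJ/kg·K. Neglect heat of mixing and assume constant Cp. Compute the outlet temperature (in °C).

T_out = -23.5 °C

No heat crosses the boundary, so H_out = H_in.
Σ ṁᵢCp,ᵢTᵢ = 90.6×2.32×23.3 + 232×2.32×-53.2 + 113×2.32×-0.204 = -23790
Σ ṁᵢCp,ᵢ = 90.6×2.32 + 232×2.32 + 113×2.32 = 1010.6
T_out = -23790 / 1010.6 = -23.541 °C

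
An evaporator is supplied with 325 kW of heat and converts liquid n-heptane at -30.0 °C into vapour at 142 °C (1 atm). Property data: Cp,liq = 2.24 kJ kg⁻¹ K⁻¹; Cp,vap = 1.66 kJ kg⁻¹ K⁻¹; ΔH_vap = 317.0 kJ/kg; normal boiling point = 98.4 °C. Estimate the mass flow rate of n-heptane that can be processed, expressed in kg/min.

Δh = 2.24×(98.4−-30.0) + 317.0 + 1.66×(142−98.4) = 676.99 kJ/kg
Q = 325 kW = 325 kJ/s = 19500 kJ/min
ṁ = Q/Δh = 19500 / 676.99 = 28.804 kg/min

ṁ = 28.8 kg/min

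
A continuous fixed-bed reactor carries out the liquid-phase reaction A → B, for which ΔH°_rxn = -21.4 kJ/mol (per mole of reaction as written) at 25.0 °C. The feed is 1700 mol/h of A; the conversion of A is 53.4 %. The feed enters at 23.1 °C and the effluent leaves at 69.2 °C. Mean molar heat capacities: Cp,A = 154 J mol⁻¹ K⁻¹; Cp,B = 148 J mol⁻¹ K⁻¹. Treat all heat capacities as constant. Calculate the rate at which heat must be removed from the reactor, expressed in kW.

Extent of reaction ξ = 0.534 × 1700 = 907.8 mol/h
Reaction term: ξ·ΔH°_rxn = 907.8 × -21.4 = -19427 kJ/h
Sensible, feed 23.1→25 °C: 497.42 kJ/h
Outlet flows (mol/h): A 792.2, B 907.8
Sensible, products 25→69.2 °C: 11331 kJ/h
Q = ΔH = -7598.7 kJ/h = -2.1107 kW
Heat removed = 2.1107 kW

Q_out = 2.11 kW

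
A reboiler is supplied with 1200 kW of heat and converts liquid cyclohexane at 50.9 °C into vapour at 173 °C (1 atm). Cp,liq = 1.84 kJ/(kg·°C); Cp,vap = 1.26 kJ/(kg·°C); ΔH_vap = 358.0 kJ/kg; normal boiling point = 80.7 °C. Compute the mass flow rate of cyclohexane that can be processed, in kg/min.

Δh = 1.84×(80.7−50.9) + 358.0 + 1.26×(173−80.7) = 529.13 kJ/kg
Q = 1200 kW = 1200 kJ/s = 72000 kJ/min
ṁ = Q/Δh = 72000 / 529.13 = 136.07 kg/min

ṁ = 136 kg/min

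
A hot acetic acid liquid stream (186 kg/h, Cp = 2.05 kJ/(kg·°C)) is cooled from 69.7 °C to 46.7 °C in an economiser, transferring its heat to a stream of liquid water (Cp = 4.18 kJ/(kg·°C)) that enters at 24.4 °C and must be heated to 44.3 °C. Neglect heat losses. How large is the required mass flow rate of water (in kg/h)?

Heat released by hot stream: Q = 186 × 2.05 × (69.7 − 46.7) = 8769.9 kJ/h
Energy balance on cold side (adiabatic exchanger): Q = ṁ_c·Cp_c·(T_c,out − T_c,in)
ṁ_c = 8769.9 / [4.18 × (44.3 − 24.4)] = 105.43 kg/h

ṁ_c = 105 kg/h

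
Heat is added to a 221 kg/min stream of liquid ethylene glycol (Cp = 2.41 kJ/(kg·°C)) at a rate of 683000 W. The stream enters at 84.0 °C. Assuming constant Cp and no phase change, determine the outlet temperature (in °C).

Q = 683000 W = 40980 kJ/min
ΔT = Q/(ṁ·Cp) = 40980/(221×2.41) = 76.942 K
T_out = 84.0 + 76.942 = 160.94 °C

T_out = 161 °C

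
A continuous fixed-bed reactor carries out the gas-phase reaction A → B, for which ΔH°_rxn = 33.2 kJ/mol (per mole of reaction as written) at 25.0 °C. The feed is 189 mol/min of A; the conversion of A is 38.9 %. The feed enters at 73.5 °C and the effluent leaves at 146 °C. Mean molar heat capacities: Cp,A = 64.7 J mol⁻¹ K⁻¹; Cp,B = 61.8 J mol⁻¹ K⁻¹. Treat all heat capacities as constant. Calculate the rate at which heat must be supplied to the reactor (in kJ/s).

Q_in = 55.0 kJ/s

Extent of reaction ξ = 0.389 × 189 = 73.521 mol/min
Reaction term: ξ·ΔH°_rxn = 73.521 × 33.2 = 2440.9 kJ/min
Sensible, feed 73.5→25 °C: -593.07 kJ/min
Outlet flows (mol/min): A 115.48, B 73.521
Sensible, products 25→146 °C: 1453.8 kJ/min
Q = ΔH = 3301.7 kJ/min = 55.028 kW
Heat supplied = 55.028 kJ/s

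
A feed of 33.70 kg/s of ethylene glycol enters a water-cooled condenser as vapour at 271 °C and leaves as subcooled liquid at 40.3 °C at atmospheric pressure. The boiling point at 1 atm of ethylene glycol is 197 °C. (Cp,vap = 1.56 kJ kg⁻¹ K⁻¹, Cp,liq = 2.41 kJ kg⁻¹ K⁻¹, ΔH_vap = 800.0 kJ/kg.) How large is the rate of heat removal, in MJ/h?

Q_c = 157000 MJ/h

vapour 271→197 °C: -115.44 kJ/kg
condensation at 197 °C: -800 kJ/kg
liquid 197→40.3 °C: -377.65 kJ/kg
Δh = -115.44 + -800 + -377.65 = -1293.1 kJ/kg
Q = ṁ·Δh = 33.70 kg/s × -1293.1 kJ/kg = -43577 kJ/s
|Q| = 43577 kW = 156880 MJ/h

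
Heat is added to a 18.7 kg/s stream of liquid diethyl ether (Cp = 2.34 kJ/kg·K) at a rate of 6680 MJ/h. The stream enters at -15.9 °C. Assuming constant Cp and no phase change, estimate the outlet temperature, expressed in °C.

T_out = 26.5 °C

Q = 6680 MJ/h = 1855.6 kJ/s
ΔT = Q/(ṁ·Cp) = 1855.6/(18.7×2.34) = 42.405 K
T_out = -15.9 + 42.405 = 26.505 °C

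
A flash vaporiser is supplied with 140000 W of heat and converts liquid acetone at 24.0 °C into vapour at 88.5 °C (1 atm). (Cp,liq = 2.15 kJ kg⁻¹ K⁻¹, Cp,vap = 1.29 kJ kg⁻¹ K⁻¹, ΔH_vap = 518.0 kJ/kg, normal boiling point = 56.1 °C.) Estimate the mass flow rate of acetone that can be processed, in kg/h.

Δh = 2.15×(56.1−24.0) + 518.0 + 1.29×(88.5−56.1) = 628.81 kJ/kg
Q = 140000 W = 140 kJ/s = 504000 kJ/h
ṁ = Q/Δh = 504000 / 628.81 = 801.51 kg/h

ṁ = 802 kg/h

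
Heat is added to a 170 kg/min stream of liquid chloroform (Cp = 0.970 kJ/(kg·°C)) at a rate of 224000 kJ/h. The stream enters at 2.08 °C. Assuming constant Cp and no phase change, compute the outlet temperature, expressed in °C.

T_out = 24.7 °C

Q = 224000 kJ/h = 3733.3 kJ/min
ΔT = Q/(ṁ·Cp) = 3733.3/(170×0.970) = 22.64 K
T_out = 2.08 + 22.64 = 24.72 °C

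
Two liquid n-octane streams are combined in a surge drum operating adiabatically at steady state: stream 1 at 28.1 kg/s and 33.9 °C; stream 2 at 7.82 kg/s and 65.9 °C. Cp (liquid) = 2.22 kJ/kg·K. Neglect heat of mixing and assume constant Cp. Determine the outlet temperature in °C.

No heat crosses the boundary, so H_out = H_in.
Σ ṁᵢCp,ᵢTᵢ = 28.1×2.22×33.9 + 7.82×2.22×65.9 = 3258.8
Σ ṁᵢCp,ᵢ = 28.1×2.22 + 7.82×2.22 = 79.742
T_out = 3258.8 / 79.742 = 40.867 °C

T_out = 40.9 °C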